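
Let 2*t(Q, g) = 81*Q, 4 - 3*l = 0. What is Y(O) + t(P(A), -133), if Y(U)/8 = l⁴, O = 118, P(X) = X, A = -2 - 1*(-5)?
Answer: 23779/162 ≈ 146.78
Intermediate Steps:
l = 4/3 (l = 4/3 - ⅓*0 = 4/3 + 0 = 4/3 ≈ 1.3333)
A = 3 (A = -2 + 5 = 3)
t(Q, g) = 81*Q/2 (t(Q, g) = (81*Q)/2 = 81*Q/2)
Y(U) = 2048/81 (Y(U) = 8*(4/3)⁴ = 8*(256/81) = 2048/81)
Y(O) + t(P(A), -133) = 2048/81 + (81/2)*3 = 2048/81 + 243/2 = 23779/162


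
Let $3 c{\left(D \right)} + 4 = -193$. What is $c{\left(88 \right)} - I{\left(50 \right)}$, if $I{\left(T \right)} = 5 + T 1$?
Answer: $- \frac{362}{3} \approx -120.67$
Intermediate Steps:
$c{\left(D \right)} = - \frac{197}{3}$ ($c{\left(D \right)} = - \frac{4}{3} + \frac{1}{3} \left(-193\right) = - \frac{4}{3} - \frac{193}{3} = - \frac{197}{3}$)
$I{\left(T \right)} = 5 + T$
$c{\left(88 \right)} - I{\left(50 \right)} = - \frac{197}{3} - \left(5 + 50\right) = - \frac{197}{3} - 55 = - \frac{362}{3}$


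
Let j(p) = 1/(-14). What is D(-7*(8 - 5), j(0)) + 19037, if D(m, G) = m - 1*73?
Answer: 18943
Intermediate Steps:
j(p) = -1/14 (j(p) = 1*(-1/14) = -1/14)
D(m, G) = -73 + m (D(m, G) = m - 73 = -73 + m)
D(-7*(8 - 5), j(0)) + 19037 = (-73 - 7*(8 - 5)) + 19037 = (-73 - 7*3) + 19037 = (-73 - 21) + 19037 = -94 + 19037 = 18943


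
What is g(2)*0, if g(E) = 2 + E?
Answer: 0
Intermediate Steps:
g(2)*0 = (2 + 2)*0 = 4*0 = 0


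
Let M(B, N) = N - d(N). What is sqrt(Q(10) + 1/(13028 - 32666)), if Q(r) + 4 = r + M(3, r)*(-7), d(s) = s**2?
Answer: sqrt(27252671594)/6546 ≈ 25.219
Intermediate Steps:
M(B, N) = N - N**2
Q(r) = -4 + r - 7*r*(1 - r) (Q(r) = -4 + (r + (r*(1 - r))*(-7)) = -4 + (r - 7*r*(1 - r)) = -4 + r - 7*r*(1 - r))
sqrt(Q(10) + 1/(13028 - 32666)) = sqrt((-4 - 6*10 + 7*10**2) + 1/(13028 - 32666)) = sqrt((-4 - 60 + 7*100) + 1/(-19638)) = sqrt((-4 - 60 + 700) - 1/19638) = sqrt(636 - 1/19638) = sqrt(12489767/19638) = sqrt(27252671594)/6546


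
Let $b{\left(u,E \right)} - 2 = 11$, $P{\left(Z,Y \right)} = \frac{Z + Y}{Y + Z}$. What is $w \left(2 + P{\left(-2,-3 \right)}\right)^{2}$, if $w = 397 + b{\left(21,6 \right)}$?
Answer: $3690$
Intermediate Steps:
$P{\left(Z,Y \right)} = 1$ ($P{\left(Z,Y \right)} = \frac{Y + Z}{Y + Z} = 1$)
$b{\left(u,E \right)} = 13$ ($b{\left(u,E \right)} = 2 + 11 = 13$)
$w = 410$ ($w = 397 + 13 = 410$)
$w \left(2 + P{\left(-2,-3 \right)}\right)^{2} = 410 \left(2 + 1\right)^{2} = 410 \cdot 3^{2} = 410 \cdot 9 = 3690$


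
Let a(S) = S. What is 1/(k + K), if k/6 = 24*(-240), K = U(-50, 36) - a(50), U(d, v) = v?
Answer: -1/34574 ≈ -2.8923e-5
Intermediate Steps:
K = -14 (K = 36 - 1*50 = 36 - 50 = -14)
k = -34560 (k = 6*(24*(-240)) = 6*(-5760) = -34560)
1/(k + K) = 1/(-34560 - 14) = 1/(-34574) = -1/34574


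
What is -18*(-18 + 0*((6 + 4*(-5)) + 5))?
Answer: 324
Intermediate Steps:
-18*(-18 + 0*((6 + 4*(-5)) + 5)) = -18*(-18 + 0*((6 - 20) + 5)) = -18*(-18 + 0*(-14 + 5)) = -18*(-18 + 0*(-9)) = -18*(-18 + 0) = -18*(-18) = 324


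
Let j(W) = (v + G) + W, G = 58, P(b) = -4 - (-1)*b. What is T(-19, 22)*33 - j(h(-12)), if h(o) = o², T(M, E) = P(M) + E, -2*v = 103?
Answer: -367/2 ≈ -183.50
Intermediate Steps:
v = -103/2 (v = -½*103 = -103/2 ≈ -51.500)
P(b) = -4 + b
T(M, E) = -4 + E + M (T(M, E) = (-4 + M) + E = -4 + E + M)
j(W) = 13/2 + W (j(W) = (-103/2 + 58) + W = 13/2 + W)
T(-19, 22)*33 - j(h(-12)) = (-4 + 22 - 19)*33 - (13/2 + (-12)²) = -1*33 - (13/2 + 144) = -33 - 1*301/2 = -33 - 301/2 = -367/2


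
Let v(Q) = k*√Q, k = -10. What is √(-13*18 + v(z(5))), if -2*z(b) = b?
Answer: √(-234 - 5*I*√10) ≈ 0.51652 - 15.306*I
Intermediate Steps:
z(b) = -b/2
v(Q) = -10*√Q
√(-13*18 + v(z(5))) = √(-13*18 - 10*I*√10/2) = √(-234 - 5*I*√10)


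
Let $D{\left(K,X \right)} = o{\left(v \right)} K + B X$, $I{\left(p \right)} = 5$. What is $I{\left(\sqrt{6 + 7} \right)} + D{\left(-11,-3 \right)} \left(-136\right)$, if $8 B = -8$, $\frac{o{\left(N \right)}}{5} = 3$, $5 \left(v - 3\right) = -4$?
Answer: $22037$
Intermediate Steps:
$v = \frac{11}{5}$ ($v = 3 + \frac{1}{5} \left(-4\right) = 3 - \frac{4}{5} = \frac{11}{5} \approx 2.2$)
$o{\left(N \right)} = 15$ ($o{\left(N \right)} = 5 \cdot 3 = 15$)
$B = -1$ ($B = \frac{1}{8} \left(-8\right) = -1$)
$D{\left(K,X \right)} = - X + 15 K$ ($D{\left(K,X \right)} = 15 K - X = - X + 15 K$)
$I{\left(\sqrt{6 + 7} \right)} + D{\left(-11,-3 \right)} \left(-136\right) = 5 + \left(\left(-1\right) \left(-3\right) + 15 \left(-11\right)\right) \left(-136\right) = 5 + \left(3 - 165\right) \left(-136\right) = 5 - -22032 = 5 + 22032 = 22037$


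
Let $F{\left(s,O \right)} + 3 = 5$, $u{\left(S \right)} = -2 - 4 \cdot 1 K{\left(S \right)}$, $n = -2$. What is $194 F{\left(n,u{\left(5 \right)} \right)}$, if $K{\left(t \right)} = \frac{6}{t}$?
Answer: $388$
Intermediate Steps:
$u{\left(S \right)} = -2 - \frac{24}{S}$ ($u{\left(S \right)} = -2 - 4 \cdot 1 \frac{6}{S} = -2 - 4 \frac{6}{S} = -2 - \frac{24}{S}$)
$F{\left(s,O \right)} = 2$ ($F{\left(s,O \right)} = -3 + 5 = 2$)
$194 F{\left(n,u{\left(5 \right)} \right)} = 194 \cdot 2 = 388$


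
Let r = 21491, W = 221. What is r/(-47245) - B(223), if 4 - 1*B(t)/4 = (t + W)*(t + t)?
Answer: 37421798109/47245 ≈ 7.9208e+5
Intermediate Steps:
B(t) = 16 - 8*t*(221 + t) (B(t) = 16 - 4*(t + 221)*(t + t) = 16 - 4*(221 + t)*2*t = 16 - 8*t*(221 + t))
r/(-47245) - B(223) = 21491/(-47245) - (16 - 1768*223 - 8*223²) = 21491*(-1/47245) - (16 - 394264 - 8*49729) = -21491/47245 - (16 - 394264 - 397832) = -21491/47245 - 1*(-792080) = -21491/47245 + 792080 = 37421798109/47245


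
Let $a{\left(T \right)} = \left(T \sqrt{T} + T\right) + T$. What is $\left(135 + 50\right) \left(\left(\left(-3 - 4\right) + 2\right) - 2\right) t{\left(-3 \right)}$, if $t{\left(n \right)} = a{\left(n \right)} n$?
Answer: $-23310 - 11655 i \sqrt{3} \approx -23310.0 - 20187.0 i$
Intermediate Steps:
$a{\left(T \right)} = T^{\frac{3}{2}} + 2 T$ ($a{\left(T \right)} = \left(T^{\frac{3}{2}} + T\right) + T = \left(T + T^{\frac{3}{2}}\right) + T = T^{\frac{3}{2}} + 2 T$)
$t{\left(n \right)} = n \left(n^{\frac{3}{2}} + 2 n\right)$ ($t{\left(n \right)} = \left(n^{\frac{3}{2}} + 2 n\right) n = n \left(n^{\frac{3}{2}} + 2 n\right)$)
$\left(135 + 50\right) \left(\left(\left(-3 - 4\right) + 2\right) - 2\right) t{\left(-3 \right)} = \left(135 + 50\right) \left(\left(\left(-3 - 4\right) + 2\right) - 2\right) \left(- 3 \left(\left(-3\right)^{\frac{3}{2}} + 2 \left(-3\right)\right)\right) = 185 \left(\left(-7 + 2\right) - 2\right) \left(- 3 \left(- 3 i \sqrt{3} - 6\right)\right) = 185 \left(-5 - 2\right) \left(- 3 \left(-6 - 3 i \sqrt{3}\right)\right) = 185 \left(- 7 \left(18 + 9 i \sqrt{3}\right)\right) = 185 \left(-126 - 63 i \sqrt{3}\right) = -23310 - 11655 i \sqrt{3}$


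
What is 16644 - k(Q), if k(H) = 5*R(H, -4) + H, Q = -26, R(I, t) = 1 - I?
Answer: 16535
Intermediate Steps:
k(H) = 5 - 4*H (k(H) = 5*(1 - H) + H = (5 - 5*H) + H = 5 - 4*H)
16644 - k(Q) = 16644 - (5 - 4*(-26)) = 16644 - (5 + 104) = 16644 - 1*109 = 16644 - 109 = 16535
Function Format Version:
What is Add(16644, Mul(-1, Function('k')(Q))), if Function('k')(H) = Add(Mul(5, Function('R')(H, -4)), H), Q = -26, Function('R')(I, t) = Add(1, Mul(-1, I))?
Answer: 16535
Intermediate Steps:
Function('k')(H) = Add(5, Mul(-4, H)) (Function('k')(H) = Add(Mul(5, Add(1, Mul(-1, H))), H) = Add(Add(5, Mul(-5, H)), H) = Add(5, Mul(-4, H)))
Add(16644, Mul(-1, Function('k')(Q))) = Add(16644, Mul(-1, Add(5, Mul(-4, -26)))) = Add(16644, Mul(-1, Add(5, 104))) = Add(16644, Mul(-1, 109)) = Add(16644, -109) = 16535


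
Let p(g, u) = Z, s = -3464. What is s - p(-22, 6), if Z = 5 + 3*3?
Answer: -3478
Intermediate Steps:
Z = 14 (Z = 5 + 9 = 14)
p(g, u) = 14
s - p(-22, 6) = -3464 - 1*14 = -3464 - 14 = -3478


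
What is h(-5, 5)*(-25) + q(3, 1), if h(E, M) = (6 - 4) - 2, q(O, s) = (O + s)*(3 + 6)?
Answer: 36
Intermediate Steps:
q(O, s) = 9*O + 9*s (q(O, s) = (O + s)*9 = 9*O + 9*s)
h(E, M) = 0 (h(E, M) = 2 - 2 = 0)
h(-5, 5)*(-25) + q(3, 1) = 0*(-25) + (9*3 + 9*1) = 0 + (27 + 9) = 0 + 36 = 36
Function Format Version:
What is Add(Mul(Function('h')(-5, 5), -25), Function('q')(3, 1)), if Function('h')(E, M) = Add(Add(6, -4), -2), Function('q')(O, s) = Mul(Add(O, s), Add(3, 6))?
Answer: 36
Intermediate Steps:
Function('q')(O, s) = Add(Mul(9, O), Mul(9, s)) (Function('q')(O, s) = Mul(Add(O, s), 9) = Add(Mul(9, O), Mul(9, s)))
Function('h')(E, M) = 0 (Function('h')(E, M) = Add(2, -2) = 0)
Add(Mul(Function('h')(-5, 5), -25), Function('q')(3, 1)) = Add(Mul(0, -25), Add(Mul(9, 3), Mul(9, 1))) = Add(0, Add(27, 9)) = Add(0, 36) = 36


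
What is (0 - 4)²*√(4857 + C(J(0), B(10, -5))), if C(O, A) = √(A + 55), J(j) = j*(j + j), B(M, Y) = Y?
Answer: 16*√(4857 + 5*√2) ≈ 1115.9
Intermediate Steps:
J(j) = 2*j² (J(j) = j*(2*j) = 2*j²)
C(O, A) = √(55 + A)
(0 - 4)²*√(4857 + C(J(0), B(10, -5))) = (0 - 4)²*√(4857 + √(55 - 5)) = (-4)²*√(4857 + √50) = 16*√(4857 + 5*√2)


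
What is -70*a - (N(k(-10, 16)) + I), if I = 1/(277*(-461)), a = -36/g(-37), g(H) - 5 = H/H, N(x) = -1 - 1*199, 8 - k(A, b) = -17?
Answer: 79172141/127697 ≈ 620.00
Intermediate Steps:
k(A, b) = 25 (k(A, b) = 8 - 1*(-17) = 8 + 17 = 25)
N(x) = -200 (N(x) = -1 - 199 = -200)
g(H) = 6 (g(H) = 5 + H/H = 5 + 1 = 6)
a = -6 (a = -36/6 = -36*⅙ = -6)
I = -1/127697 (I = 1/(-127697) = -1/127697 ≈ -7.8310e-6)
-70*a - (N(k(-10, 16)) + I) = -70*(-6) - (-200 - 1/127697) = 420 - 1*(-25539401/127697) = 420 + 25539401/127697 = 79172141/127697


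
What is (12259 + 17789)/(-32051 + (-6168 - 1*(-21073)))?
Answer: -15024/8573 ≈ -1.7525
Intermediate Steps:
(12259 + 17789)/(-32051 + (-6168 - 1*(-21073))) = 30048/(-32051 + (-6168 + 21073)) = 30048/(-32051 + 14905) = 30048/(-17146) = 30048*(-1/17146) = -15024/8573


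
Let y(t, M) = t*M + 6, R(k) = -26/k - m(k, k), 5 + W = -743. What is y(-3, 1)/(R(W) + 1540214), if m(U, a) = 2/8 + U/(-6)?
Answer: 6732/3455959981 ≈ 1.9479e-6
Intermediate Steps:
W = -748 (W = -5 - 743 = -748)
m(U, a) = ¼ - U/6 (m(U, a) = 2*(⅛) + U*(-⅙) = ¼ - U/6)
R(k) = -¼ - 26/k + k/6 (R(k) = -26/k - (¼ - k/6) = -26/k + (-¼ + k/6) = -¼ - 26/k + k/6)
y(t, M) = 6 + M*t (y(t, M) = M*t + 6 = 6 + M*t)
y(-3, 1)/(R(W) + 1540214) = (6 + 1*(-3))/((-¼ - 26/(-748) + (⅙)*(-748)) + 1540214) = (6 - 3)/((-¼ - 26*(-1/748) - 374/3) + 1540214) = 3/((-¼ + 13/374 - 374/3) + 1540214) = 3/(-280235/2244 + 1540214) = 3/(3455959981/2244) = 3*(2244/3455959981) = 6732/3455959981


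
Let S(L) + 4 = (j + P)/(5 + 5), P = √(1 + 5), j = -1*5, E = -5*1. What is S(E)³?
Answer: -18387/200 + 6081*√6/1000 ≈ -77.040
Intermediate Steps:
E = -5
j = -5
P = √6 ≈ 2.4495
S(L) = -9/2 + √6/10 (S(L) = -4 + (-5 + √6)/(5 + 5) = -4 + (-5 + √6)/10 = -4 + (-5 + √6)*(⅒) = -4 + (-½ + √6/10) = -9/2 + √6/10)
S(E)³ = (-9/2 + √6/10)³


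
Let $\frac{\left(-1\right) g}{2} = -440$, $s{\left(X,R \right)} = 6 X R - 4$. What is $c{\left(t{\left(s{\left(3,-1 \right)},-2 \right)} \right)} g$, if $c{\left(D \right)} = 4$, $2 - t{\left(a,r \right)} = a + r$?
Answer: $3520$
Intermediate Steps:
$s{\left(X,R \right)} = -4 + 6 R X$ ($s{\left(X,R \right)} = 6 R X - 4 = -4 + 6 R X$)
$t{\left(a,r \right)} = 2 - a - r$ ($t{\left(a,r \right)} = 2 - \left(a + r\right) = 2 - a - r$)
$g = 880$ ($g = \left(-2\right) \left(-440\right) = 880$)
$c{\left(t{\left(s{\left(3,-1 \right)},-2 \right)} \right)} g = 4 \cdot 880 = 3520$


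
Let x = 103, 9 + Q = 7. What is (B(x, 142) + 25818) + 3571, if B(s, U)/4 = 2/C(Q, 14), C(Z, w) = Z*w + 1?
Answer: 793495/27 ≈ 29389.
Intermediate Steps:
Q = -2 (Q = -9 + 7 = -2)
C(Z, w) = 1 + Z*w
B(s, U) = -8/27 (B(s, U) = 4*(2/(1 - 2*14)) = 4*(2/(1 - 28)) = 4*(2/(-27)) = 4*(2*(-1/27)) = 4*(-2/27) = -8/27)
(B(x, 142) + 25818) + 3571 = (-8/27 + 25818) + 3571 = 697078/27 + 3571 = 793495/27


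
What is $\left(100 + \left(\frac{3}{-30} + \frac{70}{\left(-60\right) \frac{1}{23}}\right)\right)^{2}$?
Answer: $\frac{1201216}{225} \approx 5338.7$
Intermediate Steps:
$\left(100 + \left(\frac{3}{-30} + \frac{70}{\left(-60\right) \frac{1}{23}}\right)\right)^{2} = \left(100 + \left(3 \left(- \frac{1}{30}\right) + \frac{70}{\left(-60\right) \frac{1}{23}}\right)\right)^{2} = \left(100 + \left(- \frac{1}{10} + \frac{70}{- \frac{60}{23}}\right)\right)^{2} = \left(100 + \left(- \frac{1}{10} + 70 \left(- \frac{23}{60}\right)\right)\right)^{2} = \left(100 - \frac{404}{15}\right)^{2} = \left(\frac{1096}{15}\right)^{2} = \frac{1201216}{225}$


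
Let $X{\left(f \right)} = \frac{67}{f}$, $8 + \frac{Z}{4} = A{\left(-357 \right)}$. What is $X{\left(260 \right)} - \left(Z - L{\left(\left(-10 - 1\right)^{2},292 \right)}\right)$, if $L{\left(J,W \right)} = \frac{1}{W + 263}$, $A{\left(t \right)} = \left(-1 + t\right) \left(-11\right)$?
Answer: $- \frac{453671711}{28860} \approx -15720.0$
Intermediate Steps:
$A{\left(t \right)} = 11 - 11 t$
$Z = 15720$ ($Z = -32 + 4 \left(11 - -3927\right) = -32 + 4 \left(11 + 3927\right) = -32 + 4 \cdot 3938 = -32 + 15752 = 15720$)
$L{\left(J,W \right)} = \frac{1}{263 + W}$
$X{\left(260 \right)} - \left(Z - L{\left(\left(-10 - 1\right)^{2},292 \right)}\right) = \frac{67}{260} - \left(15720 - \frac{1}{263 + 292}\right) = 67 \cdot \frac{1}{260} - \left(15720 - \frac{1}{555}\right) = \frac{67}{260} - \left(15720 - \frac{1}{555}\right) = \frac{67}{260} - \frac{8724599}{555} = - \frac{453671711}{28860}$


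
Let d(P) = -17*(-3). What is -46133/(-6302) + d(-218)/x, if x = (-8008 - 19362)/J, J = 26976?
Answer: -411847/9590 ≈ -42.945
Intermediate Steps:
x = -13685/13488 (x = (-8008 - 19362)/26976 = -27370*1/26976 = -13685/13488 ≈ -1.0146)
d(P) = 51
-46133/(-6302) + d(-218)/x = -46133/(-6302) + 51/(-13685/13488) = -46133*(-1/6302) + 51*(-13488/13685) = 46133/6302 - 40464/805 = -411847/9590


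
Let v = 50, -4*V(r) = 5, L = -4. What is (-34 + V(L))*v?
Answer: -3525/2 ≈ -1762.5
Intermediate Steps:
V(r) = -5/4 (V(r) = -1/4*5 = -5/4)
(-34 + V(L))*v = (-34 - 5/4)*50 = -141/4*50 = -3525/2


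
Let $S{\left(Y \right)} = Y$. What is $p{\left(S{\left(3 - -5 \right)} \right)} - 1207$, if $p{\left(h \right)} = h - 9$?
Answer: $-1208$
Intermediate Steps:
$p{\left(h \right)} = -9 + h$
$p{\left(S{\left(3 - -5 \right)} \right)} - 1207 = \left(-9 + \left(3 - -5\right)\right) - 1207 = \left(-9 + \left(3 + 5\right)\right) - 1207 = \left(-9 + 8\right) - 1207 = -1 - 1207 = -1208$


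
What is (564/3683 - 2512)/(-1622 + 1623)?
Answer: -9251132/3683 ≈ -2511.8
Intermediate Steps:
(564/3683 - 2512)/(-1622 + 1623) = (564*(1/3683) - 2512)/1 = (564/3683 - 2512)*1 = -9251132/3683*1 = -9251132/3683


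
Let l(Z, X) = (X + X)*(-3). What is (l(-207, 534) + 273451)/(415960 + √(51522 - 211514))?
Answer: 14051492765/21627860199 - 270247*I*√39998/86511440796 ≈ 0.64969 - 0.00062475*I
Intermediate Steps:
l(Z, X) = -6*X (l(Z, X) = (2*X)*(-3) = -6*X)
(l(-207, 534) + 273451)/(415960 + √(51522 - 211514)) = (-6*534 + 273451)/(415960 + √(51522 - 211514)) = (-3204 + 273451)/(415960 + √(-159992)) = 270247/(415960 + 2*I*√39998)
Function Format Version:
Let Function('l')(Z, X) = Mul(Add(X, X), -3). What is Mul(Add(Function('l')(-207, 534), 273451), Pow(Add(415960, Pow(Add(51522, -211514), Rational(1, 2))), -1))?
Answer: Add(Rational(14051492765, 21627860199), Mul(Rational(-270247, 86511440796), I, Pow(39998, Rational(1, 2)))) ≈ Add(0.64969, Mul(-0.00062475, I))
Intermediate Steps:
Function('l')(Z, X) = Mul(-6, X) (Function('l')(Z, X) = Mul(Mul(2, X), -3) = Mul(-6, X))
Mul(Add(Function('l')(-207, 534), 273451), Pow(Add(415960, Pow(Add(51522, -211514), Rational(1, 2))), -1)) = Mul(Add(Mul(-6, 534), 273451), Pow(Add(415960, Pow(Add(51522, -211514), Rational(1, 2))), -1)) = Mul(Add(-3204, 273451), Pow(Add(415960, Pow(-159992, Rational(1, 2))), -1)) = Mul(270247, Pow(Add(415960, Mul(2, I, Pow(39998, Rational(1, 2)))), -1))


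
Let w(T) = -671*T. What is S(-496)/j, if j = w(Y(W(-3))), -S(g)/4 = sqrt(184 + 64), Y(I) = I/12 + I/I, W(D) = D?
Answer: 32*sqrt(62)/2013 ≈ 0.12517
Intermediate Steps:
Y(I) = 1 + I/12 (Y(I) = I*(1/12) + 1 = I/12 + 1 = 1 + I/12)
S(g) = -8*sqrt(62) (S(g) = -4*sqrt(184 + 64) = -8*sqrt(62))
j = -2013/4 (j = -671*(1 + (1/12)*(-3)) = -671*(1 - 1/4) = -671*3/4 = -2013/4 ≈ -503.25)
S(-496)/j = (-8*sqrt(62))/(-2013/4) = -8*sqrt(62)*(-4/2013) = 32*sqrt(62)/2013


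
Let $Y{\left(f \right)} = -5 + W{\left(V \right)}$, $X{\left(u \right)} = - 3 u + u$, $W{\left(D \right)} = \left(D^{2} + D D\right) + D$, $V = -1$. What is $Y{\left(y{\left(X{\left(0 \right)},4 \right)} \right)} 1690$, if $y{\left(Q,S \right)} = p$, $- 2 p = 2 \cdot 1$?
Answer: $-6760$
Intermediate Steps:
$W{\left(D \right)} = D + 2 D^{2}$ ($W{\left(D \right)} = \left(D^{2} + D^{2}\right) + D = 2 D^{2} + D = D + 2 D^{2}$)
$X{\left(u \right)} = - 2 u$
$p = -1$ ($p = - \frac{2 \cdot 1}{2} = \left(- \frac{1}{2}\right) 2 = -1$)
$y{\left(Q,S \right)} = -1$
$Y{\left(f \right)} = -4$ ($Y{\left(f \right)} = -5 - \left(1 + 2 \left(-1\right)\right) = -5 - \left(1 - 2\right) = -5 - -1 = -5 + 1 = -4$)
$Y{\left(y{\left(X{\left(0 \right)},4 \right)} \right)} 1690 = \left(-4\right) 1690 = -6760$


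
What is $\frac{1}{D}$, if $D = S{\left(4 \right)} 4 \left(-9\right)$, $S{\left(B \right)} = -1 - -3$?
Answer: $- \frac{1}{72} \approx -0.013889$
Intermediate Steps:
$S{\left(B \right)} = 2$ ($S{\left(B \right)} = -1 + 3 = 2$)
$D = -72$ ($D = 2 \cdot 4 \left(-9\right) = 8 \left(-9\right) = -72$)
$\frac{1}{D} = \frac{1}{-72} = - \frac{1}{72}$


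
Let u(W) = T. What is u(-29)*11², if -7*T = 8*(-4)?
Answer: 3872/7 ≈ 553.14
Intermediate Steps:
T = 32/7 (T = -8*(-4)/7 = -⅐*(-32) = 32/7 ≈ 4.5714)
u(W) = 32/7
u(-29)*11² = (32/7)*11² = (32/7)*121 = 3872/7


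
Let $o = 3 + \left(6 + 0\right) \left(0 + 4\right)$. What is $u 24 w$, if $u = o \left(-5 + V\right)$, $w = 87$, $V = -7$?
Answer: $-676512$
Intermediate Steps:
$o = 27$ ($o = 3 + 6 \cdot 4 = 3 + 24 = 27$)
$u = -324$ ($u = 27 \left(-5 - 7\right) = 27 \left(-12\right) = -324$)
$u 24 w = \left(-324\right) 24 \cdot 87 = \left(-7776\right) 87 = -676512$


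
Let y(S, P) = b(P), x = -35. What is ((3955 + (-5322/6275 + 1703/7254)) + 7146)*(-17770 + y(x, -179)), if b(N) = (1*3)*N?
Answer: -711546385163293/3501450 ≈ -2.0321e+8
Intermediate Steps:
b(N) = 3*N
y(S, P) = 3*P
((3955 + (-5322/6275 + 1703/7254)) + 7146)*(-17770 + y(x, -179)) = ((3955 + (-5322/6275 + 1703/7254)) + 7146)*(-17770 + 3*(-179)) = ((3955 + (-5322*1/6275 + 1703*(1/7254))) + 7146)*(-17770 - 537) = ((3955 + (-5322/6275 + 131/558)) + 7146)*(-18307) = ((3955 - 2147651/3501450) + 7146)*(-18307) = (13846087099/3501450 + 7146)*(-18307) = (38867448799/3501450)*(-18307) = -711546385163293/3501450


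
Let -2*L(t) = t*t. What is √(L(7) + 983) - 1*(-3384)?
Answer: 3384 + 3*√426/2 ≈ 3415.0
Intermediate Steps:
L(t) = -t²/2 (L(t) = -t*t/2 = -t²/2)
√(L(7) + 983) - 1*(-3384) = √(-½*7² + 983) - 1*(-3384) = √(-½*49 + 983) + 3384 = √(-49/2 + 983) + 3384 = √(1917/2) + 3384 = 3*√426/2 + 3384 = 3384 + 3*√426/2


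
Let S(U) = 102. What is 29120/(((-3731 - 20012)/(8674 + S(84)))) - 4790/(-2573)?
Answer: -657434740790/61090739 ≈ -10762.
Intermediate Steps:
29120/(((-3731 - 20012)/(8674 + S(84)))) - 4790/(-2573) = 29120/(((-3731 - 20012)/(8674 + 102))) - 4790/(-2573) = 29120/((-23743/8776)) - 4790*(-1/2573) = 29120/((-23743*1/8776)) + 4790/2573 = 29120/(-23743/8776) + 4790/2573 = 29120*(-8776/23743) + 4790/2573 = -255557120/23743 + 4790/2573 = -657434740790/61090739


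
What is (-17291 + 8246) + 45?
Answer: -9000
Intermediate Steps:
(-17291 + 8246) + 45 = -9045 + 45 = -9000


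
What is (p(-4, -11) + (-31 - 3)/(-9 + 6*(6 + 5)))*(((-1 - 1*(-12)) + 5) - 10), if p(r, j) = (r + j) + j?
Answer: -3032/19 ≈ -159.58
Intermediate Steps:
p(r, j) = r + 2*j (p(r, j) = (j + r) + j = r + 2*j)
(p(-4, -11) + (-31 - 3)/(-9 + 6*(6 + 5)))*(((-1 - 1*(-12)) + 5) - 10) = ((-4 + 2*(-11)) + (-31 - 3)/(-9 + 6*(6 + 5)))*(((-1 - 1*(-12)) + 5) - 10) = ((-4 - 22) - 34/(-9 + 6*11))*(((-1 + 12) + 5) - 10) = (-26 - 34/(-9 + 66))*((11 + 5) - 10) = (-26 - 34/57)*(16 - 10) = (-26 - 34*1/57)*6 = (-26 - 34/57)*6 = -1516/57*6 = -3032/19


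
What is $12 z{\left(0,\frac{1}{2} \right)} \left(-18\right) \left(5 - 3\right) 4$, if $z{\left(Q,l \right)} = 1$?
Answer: $-1728$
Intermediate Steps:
$12 z{\left(0,\frac{1}{2} \right)} \left(-18\right) \left(5 - 3\right) 4 = 12 \cdot 1 \left(-18\right) \left(5 - 3\right) 4 = 12 \left(-18\right) 2 \cdot 4 = \left(-216\right) 8 = -1728$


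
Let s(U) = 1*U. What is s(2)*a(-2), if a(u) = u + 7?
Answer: 10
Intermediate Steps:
s(U) = U
a(u) = 7 + u
s(2)*a(-2) = 2*(7 - 2) = 2*5 = 10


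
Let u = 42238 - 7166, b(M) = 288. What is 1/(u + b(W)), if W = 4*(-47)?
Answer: 1/35360 ≈ 2.8281e-5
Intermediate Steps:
W = -188
u = 35072
1/(u + b(W)) = 1/(35072 + 288) = 1/35360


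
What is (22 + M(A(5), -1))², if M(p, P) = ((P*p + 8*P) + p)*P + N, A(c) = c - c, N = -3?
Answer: 729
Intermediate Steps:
A(c) = 0
M(p, P) = -3 + P*(p + 8*P + P*p) (M(p, P) = ((P*p + 8*P) + p)*P - 3 = ((8*P + P*p) + p)*P - 3 = (p + 8*P + P*p)*P - 3 = P*(p + 8*P + P*p) - 3 = -3 + P*(p + 8*P + P*p))
(22 + M(A(5), -1))² = (22 + (-3 + 8*(-1)² - 1*0 + 0*(-1)²))² = (22 + (-3 + 8*1 + 0 + 0*1))² = (22 + (-3 + 8 + 0 + 0))² = (22 + 5)² = 27² = 729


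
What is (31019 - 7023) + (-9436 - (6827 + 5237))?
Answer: 2496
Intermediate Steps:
(31019 - 7023) + (-9436 - (6827 + 5237)) = 23996 + (-9436 - 1*12064) = 23996 + (-9436 - 12064) = 23996 - 21500 = 2496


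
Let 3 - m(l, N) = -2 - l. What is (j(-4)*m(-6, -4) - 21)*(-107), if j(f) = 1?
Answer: 2354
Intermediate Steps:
m(l, N) = 5 + l (m(l, N) = 3 - (-2 - l) = 3 + (2 + l) = 5 + l)
(j(-4)*m(-6, -4) - 21)*(-107) = (1*(5 - 6) - 21)*(-107) = (1*(-1) - 21)*(-107) = (-1 - 21)*(-107) = -22*(-107) = 2354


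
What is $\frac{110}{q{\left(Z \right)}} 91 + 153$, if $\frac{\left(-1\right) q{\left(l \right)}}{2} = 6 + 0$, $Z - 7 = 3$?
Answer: $- \frac{4087}{6} \approx -681.17$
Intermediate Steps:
$Z = 10$ ($Z = 7 + 3 = 10$)
$q{\left(l \right)} = -12$ ($q{\left(l \right)} = - 2 \left(6 + 0\right) = \left(-2\right) 6 = -12$)
$\frac{110}{q{\left(Z \right)}} 91 + 153 = \frac{110}{-12} \cdot 91 + 153 = 110 \left(- \frac{1}{12}\right) 91 + 153 = \left(- \frac{55}{6}\right) 91 + 153 = - \frac{5005}{6} + 153 = - \frac{4087}{6}$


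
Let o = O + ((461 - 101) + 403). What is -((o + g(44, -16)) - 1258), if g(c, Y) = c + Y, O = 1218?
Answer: -751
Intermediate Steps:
o = 1981 (o = 1218 + ((461 - 101) + 403) = 1218 + (360 + 403) = 1218 + 763 = 1981)
g(c, Y) = Y + c
-((o + g(44, -16)) - 1258) = -((1981 + (-16 + 44)) - 1258) = -((1981 + 28) - 1258) = -(2009 - 1258) = -1*751 = -751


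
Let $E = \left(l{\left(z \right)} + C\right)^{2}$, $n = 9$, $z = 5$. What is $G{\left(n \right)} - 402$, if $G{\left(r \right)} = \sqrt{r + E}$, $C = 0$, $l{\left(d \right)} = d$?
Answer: $-402 + \sqrt{34} \approx -396.17$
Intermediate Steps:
$E = 25$ ($E = \left(5 + 0\right)^{2} = 5^{2} = 25$)
$G{\left(r \right)} = \sqrt{25 + r}$ ($G{\left(r \right)} = \sqrt{r + 25} = \sqrt{25 + r}$)
$G{\left(n \right)} - 402 = \sqrt{25 + 9} - 402 = \sqrt{34} - 402 = -402 + \sqrt{34}$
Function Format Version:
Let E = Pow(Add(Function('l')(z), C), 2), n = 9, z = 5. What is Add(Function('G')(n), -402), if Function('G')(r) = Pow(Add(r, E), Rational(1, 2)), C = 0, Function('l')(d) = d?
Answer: Add(-402, Pow(34, Rational(1, 2))) ≈ -396.17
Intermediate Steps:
E = 25 (E = Pow(Add(5, 0), 2) = Pow(5, 2) = 25)
Function('G')(r) = Pow(Add(25, r), Rational(1, 2)) (Function('G')(r) = Pow(Add(r, 25), Rational(1, 2)) = Pow(Add(25, r), Rational(1, 2)))
Add(Function('G')(n), -402) = Add(Pow(Add(25, 9), Rational(1, 2)), -402) = Add(Pow(34, Rational(1, 2)), -402) = Add(-402, Pow(34, Rational(1, 2)))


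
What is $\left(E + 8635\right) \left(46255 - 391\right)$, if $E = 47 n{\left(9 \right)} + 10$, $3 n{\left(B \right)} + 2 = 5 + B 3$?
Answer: $418050360$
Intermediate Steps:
$n{\left(B \right)} = 1 + B$ ($n{\left(B \right)} = - \frac{2}{3} + \frac{5 + B 3}{3} = - \frac{2}{3} + \frac{5 + 3 B}{3} = - \frac{2}{3} + \left(\frac{5}{3} + B\right) = 1 + B$)
$E = 480$ ($E = 47 \left(1 + 9\right) + 10 = 47 \cdot 10 + 10 = 470 + 10 = 480$)
$\left(E + 8635\right) \left(46255 - 391\right) = \left(480 + 8635\right) \left(46255 - 391\right) = 9115 \cdot 45864 = 418050360$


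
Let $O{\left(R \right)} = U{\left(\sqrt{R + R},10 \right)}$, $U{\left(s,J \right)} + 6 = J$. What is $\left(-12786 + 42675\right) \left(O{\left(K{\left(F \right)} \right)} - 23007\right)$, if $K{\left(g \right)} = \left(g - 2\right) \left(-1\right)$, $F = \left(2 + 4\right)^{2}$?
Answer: $-687536667$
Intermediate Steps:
$U{\left(s,J \right)} = -6 + J$
$F = 36$ ($F = 6^{2} = 36$)
$K{\left(g \right)} = 2 - g$ ($K{\left(g \right)} = \left(-2 + g\right) \left(-1\right) = 2 - g$)
$O{\left(R \right)} = 4$ ($O{\left(R \right)} = -6 + 10 = 4$)
$\left(-12786 + 42675\right) \left(O{\left(K{\left(F \right)} \right)} - 23007\right) = \left(-12786 + 42675\right) \left(4 - 23007\right) = 29889 \left(-23003\right) = -687536667$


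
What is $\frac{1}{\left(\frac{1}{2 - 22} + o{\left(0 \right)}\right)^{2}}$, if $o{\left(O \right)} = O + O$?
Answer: $400$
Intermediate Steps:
$o{\left(O \right)} = 2 O$
$\frac{1}{\left(\frac{1}{2 - 22} + o{\left(0 \right)}\right)^{2}} = \frac{1}{\left(\frac{1}{2 - 22} + 2 \cdot 0\right)^{2}} = \frac{1}{\left(\frac{1}{-20} + 0\right)^{2}} = \frac{1}{\left(- \frac{1}{20} + 0\right)^{2}} = \frac{1}{\left(- \frac{1}{20}\right)^{2}} = \frac{1}{\frac{1}{400}} = 400$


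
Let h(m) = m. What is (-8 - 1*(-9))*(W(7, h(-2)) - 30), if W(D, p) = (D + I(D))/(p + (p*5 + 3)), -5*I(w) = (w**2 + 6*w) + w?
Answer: -143/5 ≈ -28.600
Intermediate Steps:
I(w) = -7*w/5 - w**2/5 (I(w) = -((w**2 + 6*w) + w)/5 = -(w**2 + 7*w)/5 = -7*w/5 - w**2/5)
W(D, p) = (D - D*(7 + D)/5)/(3 + 6*p) (W(D, p) = (D - D*(7 + D)/5)/(p + (p*5 + 3)) = (D - D*(7 + D)/5)/(p + (5*p + 3)) = (D - D*(7 + D)/5)/(p + (3 + 5*p)) = (D - D*(7 + D)/5)/(3 + 6*p))
(-8 - 1*(-9))*(W(7, h(-2)) - 30) = (-8 - 1*(-9))*((1/15)*7*(-2 - 1*7)/(1 + 2*(-2)) - 30) = (-8 + 9)*((1/15)*7*(-2 - 7)/(1 - 4) - 30) = 1*((1/15)*7*(-9)/(-3) - 30) = 1*((1/15)*7*(-1/3)*(-9) - 30) = 1*(7/5 - 30) = 1*(-143/5) = -143/5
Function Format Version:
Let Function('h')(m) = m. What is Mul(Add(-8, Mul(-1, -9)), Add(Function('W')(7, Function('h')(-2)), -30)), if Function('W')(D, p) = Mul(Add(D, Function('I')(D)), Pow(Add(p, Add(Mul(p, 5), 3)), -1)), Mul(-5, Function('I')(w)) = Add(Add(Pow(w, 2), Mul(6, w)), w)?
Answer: Rational(-143, 5) ≈ -28.600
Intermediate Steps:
Function('I')(w) = Add(Mul(Rational(-7, 5), w), Mul(Rational(-1, 5), Pow(w, 2))) (Function('I')(w) = Mul(Rational(-1, 5), Add(Add(Pow(w, 2), Mul(6, w)), w)) = Mul(Rational(-1, 5), Add(Pow(w, 2), Mul(7, w))) = Add(Mul(Rational(-7, 5), w), Mul(Rational(-1, 5), Pow(w, 2))))
Function('W')(D, p) = Mul(Pow(Add(3, Mul(6, p)), -1), Add(D, Mul(Rational(-1, 5), D, Add(7, D)))) (Function('W')(D, p) = Mul(Add(D, Mul(Rational(-1, 5), D, Add(7, D))), Pow(Add(p, Add(Mul(p, 5), 3)), -1)) = Mul(Add(D, Mul(Rational(-1, 5), D, Add(7, D))), Pow(Add(p, Add(Mul(5, p), 3)), -1)) = Mul(Add(D, Mul(Rational(-1, 5), D, Add(7, D))), Pow(Add(p, Add(3, Mul(5, p))), -1)) = Mul(Add(D, Mul(Rational(-1, 5), D, Add(7, D))), Pow(Add(3, Mul(6, p)), -1)) = Mul(Pow(Add(3, Mul(6, p)), -1), Add(D, Mul(Rational(-1, 5), D, Add(7, D)))))
Mul(Add(-8, Mul(-1, -9)), Add(Function('W')(7, Function('h')(-2)), -30)) = Mul(Add(-8, Mul(-1, -9)), Add(Mul(Rational(1, 15), 7, Pow(Add(1, Mul(2, -2)), -1), Add(-2, Mul(-1, 7))), -30)) = Mul(Add(-8, 9), Add(Mul(Rational(1, 15), 7, Pow(Add(1, -4), -1), Add(-2, -7)), -30)) = Mul(1, Add(Mul(Rational(1, 15), 7, Pow(-3, -1), -9), -30)) = Mul(1, Add(Mul(Rational(1, 15), 7, Rational(-1, 3), -9), -30)) = Mul(1, Add(Rational(7, 5), -30)) = Mul(1, Rational(-143, 5)) = Rational(-143, 5)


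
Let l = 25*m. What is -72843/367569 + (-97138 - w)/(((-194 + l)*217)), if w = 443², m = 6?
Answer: 35714820413/1169849604 ≈ 30.529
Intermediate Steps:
l = 150 (l = 25*6 = 150)
w = 196249
-72843/367569 + (-97138 - w)/(((-194 + l)*217)) = -72843/367569 + (-97138 - 1*196249)/(((-194 + 150)*217)) = -72843*1/367569 + (-97138 - 196249)/((-44*217)) = -24281/122523 - 293387/(-9548) = -24281/122523 - 293387*(-1/9548) = -24281/122523 + 293387/9548 = 35714820413/1169849604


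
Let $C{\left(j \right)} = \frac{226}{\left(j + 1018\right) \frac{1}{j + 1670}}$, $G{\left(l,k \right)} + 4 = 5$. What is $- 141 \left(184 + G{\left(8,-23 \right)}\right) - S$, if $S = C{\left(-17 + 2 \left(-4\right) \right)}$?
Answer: $- \frac{26274175}{993} \approx -26459.0$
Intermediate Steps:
$G{\left(l,k \right)} = 1$ ($G{\left(l,k \right)} = -4 + 5 = 1$)
$C{\left(j \right)} = \frac{226 \left(1670 + j\right)}{1018 + j}$ ($C{\left(j \right)} = \frac{226}{\left(1018 + j\right) \frac{1}{1670 + j}} = \frac{226}{\frac{1}{1670 + j} \left(1018 + j\right)} = 226 \frac{1670 + j}{1018 + j} = \frac{226 \left(1670 + j\right)}{1018 + j}$)
$S = \frac{371770}{993}$ ($S = \frac{226 \left(1670 + \left(-17 + 2 \left(-4\right)\right)\right)}{1018 + \left(-17 + 2 \left(-4\right)\right)} = \frac{226 \left(1670 - 25\right)}{1018 - 25} = 226 \cdot \frac{1}{993} \cdot 1645 = \frac{371770}{993} \approx 374.39$)
$- 141 \left(184 + G{\left(8,-23 \right)}\right) - S = - 141 \left(184 + 1\right) - \frac{371770}{993} = \left(-141\right) 185 - \frac{371770}{993} = -26085 - \frac{371770}{993} = - \frac{26274175}{993}$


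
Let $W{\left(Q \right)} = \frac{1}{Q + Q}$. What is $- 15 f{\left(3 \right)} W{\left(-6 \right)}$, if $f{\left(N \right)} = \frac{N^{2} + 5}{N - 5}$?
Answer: $- \frac{35}{4} \approx -8.75$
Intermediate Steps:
$f{\left(N \right)} = \frac{5 + N^{2}}{-5 + N}$
$W{\left(Q \right)} = \frac{1}{2 Q}$
$- 15 f{\left(3 \right)} W{\left(-6 \right)} = - 15 \frac{5 + 3^{2}}{-5 + 3} \frac{1}{2 \left(-6\right)} = - 15 \frac{5 + 9}{-2} \cdot \frac{1}{2} \left(- \frac{1}{6}\right) = - 15 \left(\left(- \frac{1}{2}\right) 14\right) \left(- \frac{1}{12}\right) = \left(-15\right) \left(-7\right) \left(- \frac{1}{12}\right) = 105 \left(- \frac{1}{12}\right) = - \frac{35}{4}$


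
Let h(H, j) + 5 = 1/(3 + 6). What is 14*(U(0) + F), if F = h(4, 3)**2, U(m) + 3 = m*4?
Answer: 23702/81 ≈ 292.62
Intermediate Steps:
h(H, j) = -44/9 (h(H, j) = -5 + 1/(3 + 6) = -5 + 1/9 = -44/9)
U(m) = -3 + 4*m (U(m) = -3 + m*4 = -3 + 4*m)
F = 1936/81 (F = (-44/9)**2 = 1936/81 ≈ 23.901)
14*(U(0) + F) = 14*((-3 + 4*0) + 1936/81) = 14*((-3 + 0) + 1936/81) = 14*(-3 + 1936/81) = 14*(1693/81) = 23702/81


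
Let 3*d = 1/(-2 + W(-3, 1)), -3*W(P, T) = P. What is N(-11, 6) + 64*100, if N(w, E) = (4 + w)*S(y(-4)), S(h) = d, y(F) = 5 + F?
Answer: 19207/3 ≈ 6402.3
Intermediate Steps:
W(P, T) = -P/3
d = -1/3 (d = 1/(3*(-2 - 1/3*(-3))) = 1/(3*(-2 + 1)) = (1/3)/(-1) = (1/3)*(-1) = -1/3 ≈ -0.33333)
S(h) = -1/3
N(w, E) = -4/3 - w/3 (N(w, E) = (4 + w)*(-1/3) = -4/3 - w/3)
N(-11, 6) + 64*100 = (-4/3 - 1/3*(-11)) + 64*100 = (-4/3 + 11/3) + 6400 = 7/3 + 6400 = 19207/3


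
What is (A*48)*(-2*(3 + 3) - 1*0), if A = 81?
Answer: -46656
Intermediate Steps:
(A*48)*(-2*(3 + 3) - 1*0) = (81*48)*(-2*(3 + 3) - 1*0) = 3888*(-2*6 + 0) = 3888*(-12 + 0) = 3888*(-12) = -46656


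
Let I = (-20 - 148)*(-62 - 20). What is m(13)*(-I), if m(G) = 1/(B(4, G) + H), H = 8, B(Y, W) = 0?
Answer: -1722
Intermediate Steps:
m(G) = ⅛ (m(G) = 1/(0 + 8) = 1/8 = ⅛)
I = 13776 (I = -168*(-82) = 13776)
m(13)*(-I) = (-1*13776)/8 = (⅛)*(-13776) = -1722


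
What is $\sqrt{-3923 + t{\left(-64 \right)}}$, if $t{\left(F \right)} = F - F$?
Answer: $i \sqrt{3923} \approx 62.634 i$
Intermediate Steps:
$t{\left(F \right)} = 0$
$\sqrt{-3923 + t{\left(-64 \right)}} = \sqrt{-3923 + 0} = \sqrt{-3923} = i \sqrt{3923}$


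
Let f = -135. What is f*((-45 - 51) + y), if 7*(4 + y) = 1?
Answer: 94365/7 ≈ 13481.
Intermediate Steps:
y = -27/7 (y = -4 + (1/7)*1 = -4 + 1/7 = -27/7 ≈ -3.8571)
f*((-45 - 51) + y) = -135*((-45 - 51) - 27/7) = -135*(-96 - 27/7) = -135*(-699/7) = 94365/7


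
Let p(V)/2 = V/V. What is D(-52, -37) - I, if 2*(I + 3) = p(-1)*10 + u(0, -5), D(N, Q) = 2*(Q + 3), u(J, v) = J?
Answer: -75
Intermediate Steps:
D(N, Q) = 6 + 2*Q (D(N, Q) = 2*(3 + Q) = 6 + 2*Q)
p(V) = 2 (p(V) = 2*(V/V) = 2*1 = 2)
I = 7 (I = -3 + (2*10 + 0)/2 = -3 + (20 + 0)/2 = -3 + (1/2)*20 = -3 + 10 = 7)
D(-52, -37) - I = (6 + 2*(-37)) - 1*7 = (6 - 74) - 7 = -68 - 7 = -75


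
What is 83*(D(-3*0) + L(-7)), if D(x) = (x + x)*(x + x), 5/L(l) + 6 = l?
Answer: -415/13 ≈ -31.923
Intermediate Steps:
L(l) = 5/(-6 + l)
D(x) = 4*x² (D(x) = (2*x)*(2*x) = 4*x²)
83*(D(-3*0) + L(-7)) = 83*(4*(-3*0)² + 5/(-6 - 7)) = 83*(4*0² + 5/(-13)) = 83*(4*0 + 5*(-1/13)) = 83*(0 - 5/13) = 83*(-5/13) = -415/13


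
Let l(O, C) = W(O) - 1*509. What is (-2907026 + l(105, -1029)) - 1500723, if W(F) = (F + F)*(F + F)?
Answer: -4364158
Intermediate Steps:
W(F) = 4*F**2 (W(F) = (2*F)*(2*F) = 4*F**2)
l(O, C) = -509 + 4*O**2 (l(O, C) = 4*O**2 - 1*509 = 4*O**2 - 509 = -509 + 4*O**2)
(-2907026 + l(105, -1029)) - 1500723 = (-2907026 + (-509 + 4*105**2)) - 1500723 = (-2907026 + (-509 + 4*11025)) - 1500723 = (-2907026 + (-509 + 44100)) - 1500723 = (-2907026 + 43591) - 1500723 = -2863435 - 1500723 = -4364158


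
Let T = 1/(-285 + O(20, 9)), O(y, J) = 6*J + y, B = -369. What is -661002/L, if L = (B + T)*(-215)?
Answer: -69735711/8369950 ≈ -8.3317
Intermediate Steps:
O(y, J) = y + 6*J
T = -1/211 (T = 1/(-285 + (20 + 6*9)) = 1/(-285 + (20 + 54)) = 1/(-285 + 74) = 1/(-211) = -1/211 ≈ -0.0047393)
L = 16739900/211 (L = (-369 - 1/211)*(-215) = -77860/211*(-215) = 16739900/211 ≈ 79336.)
-661002/L = -661002/16739900/211 = -661002*211/16739900 = -69735711/8369950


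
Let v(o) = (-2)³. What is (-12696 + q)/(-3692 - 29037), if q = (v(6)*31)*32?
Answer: 20632/32729 ≈ 0.63039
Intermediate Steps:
v(o) = -8
q = -7936 (q = -8*31*32 = -248*32 = -7936)
(-12696 + q)/(-3692 - 29037) = (-12696 - 7936)/(-3692 - 29037) = -20632/(-32729) = -20632*(-1/32729) = 20632/32729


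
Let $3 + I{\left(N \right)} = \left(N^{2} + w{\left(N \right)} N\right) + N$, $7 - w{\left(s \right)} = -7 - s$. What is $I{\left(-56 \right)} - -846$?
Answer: $6275$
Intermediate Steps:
$w{\left(s \right)} = 14 + s$ ($w{\left(s \right)} = 7 - \left(-7 - s\right) = 7 + \left(7 + s\right) = 14 + s$)
$I{\left(N \right)} = -3 + N + N^{2} + N \left(14 + N\right)$ ($I{\left(N \right)} = -3 + \left(\left(N^{2} + \left(14 + N\right) N\right) + N\right) = -3 + \left(\left(N^{2} + N \left(14 + N\right)\right) + N\right) = -3 + \left(N + N^{2} + N \left(14 + N\right)\right) = -3 + N + N^{2} + N \left(14 + N\right)$)
$I{\left(-56 \right)} - -846 = \left(-3 + 2 \left(-56\right)^{2} + 15 \left(-56\right)\right) - -846 = \left(-3 + 2 \cdot 3136 - 840\right) + 846 = \left(-3 + 6272 - 840\right) + 846 = 5429 + 846 = 6275$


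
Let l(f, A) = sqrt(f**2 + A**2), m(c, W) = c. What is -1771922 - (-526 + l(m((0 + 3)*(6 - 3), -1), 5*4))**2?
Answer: -2049079 + 1052*sqrt(481) ≈ -2.0260e+6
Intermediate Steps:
l(f, A) = sqrt(A**2 + f**2)
-1771922 - (-526 + l(m((0 + 3)*(6 - 3), -1), 5*4))**2 = -1771922 - (-526 + sqrt((5*4)**2 + ((0 + 3)*(6 - 3))**2))**2 = -1771922 - (-526 + sqrt(20**2 + (3*3)**2))**2 = -1771922 - (-526 + sqrt(400 + 9**2))**2 = -1771922 - (-526 + sqrt(400 + 81))**2 = -1771922 - (-526 + sqrt(481))**2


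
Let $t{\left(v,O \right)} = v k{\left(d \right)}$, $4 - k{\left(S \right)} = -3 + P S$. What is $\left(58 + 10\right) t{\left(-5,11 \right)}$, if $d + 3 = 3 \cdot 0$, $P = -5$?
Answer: $2720$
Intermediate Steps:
$d = -3$ ($d = -3 + 3 \cdot 0 = -3 + 0 = -3$)
$k{\left(S \right)} = 7 + 5 S$ ($k{\left(S \right)} = 4 - \left(-3 - 5 S\right) = 4 + \left(3 + 5 S\right) = 7 + 5 S$)
$t{\left(v,O \right)} = - 8 v$ ($t{\left(v,O \right)} = v \left(7 + 5 \left(-3\right)\right) = v \left(7 - 15\right) = v \left(-8\right) = - 8 v$)
$\left(58 + 10\right) t{\left(-5,11 \right)} = \left(58 + 10\right) \left(\left(-8\right) \left(-5\right)\right) = 68 \cdot 40 = 2720$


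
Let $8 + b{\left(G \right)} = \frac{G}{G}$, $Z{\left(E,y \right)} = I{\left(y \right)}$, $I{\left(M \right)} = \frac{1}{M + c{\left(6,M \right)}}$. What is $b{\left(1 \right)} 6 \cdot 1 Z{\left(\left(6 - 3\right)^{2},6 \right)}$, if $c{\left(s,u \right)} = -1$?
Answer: $- \frac{42}{5} \approx -8.4$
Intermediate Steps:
$I{\left(M \right)} = \frac{1}{-1 + M}$ ($I{\left(M \right)} = \frac{1}{M - 1} = \frac{1}{-1 + M}$)
$Z{\left(E,y \right)} = \frac{1}{-1 + y}$
$b{\left(G \right)} = -7$ ($b{\left(G \right)} = -8 + \frac{G}{G} = -8 + 1 = -7$)
$b{\left(1 \right)} 6 \cdot 1 Z{\left(\left(6 - 3\right)^{2},6 \right)} = - 7 \frac{6 \cdot 1}{-1 + 6} = - 7 \cdot \frac{6}{5} = - 7 \cdot 6 \cdot \frac{1}{5} = \left(-7\right) \frac{6}{5} = - \frac{42}{5}$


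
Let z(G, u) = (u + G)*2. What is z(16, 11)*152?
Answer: 8208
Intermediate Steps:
z(G, u) = 2*G + 2*u (z(G, u) = (G + u)*2 = 2*G + 2*u)
z(16, 11)*152 = (2*16 + 2*11)*152 = (32 + 22)*152 = 54*152 = 8208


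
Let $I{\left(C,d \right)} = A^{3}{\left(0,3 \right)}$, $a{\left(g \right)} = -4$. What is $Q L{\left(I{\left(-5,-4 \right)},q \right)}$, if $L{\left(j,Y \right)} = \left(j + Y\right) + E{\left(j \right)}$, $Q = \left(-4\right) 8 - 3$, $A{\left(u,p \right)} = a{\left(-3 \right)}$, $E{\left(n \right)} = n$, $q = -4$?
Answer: $4620$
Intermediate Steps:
$A{\left(u,p \right)} = -4$
$Q = -35$ ($Q = -32 - 3 = -35$)
$I{\left(C,d \right)} = -64$ ($I{\left(C,d \right)} = \left(-4\right)^{3} = -64$)
$L{\left(j,Y \right)} = Y + 2 j$ ($L{\left(j,Y \right)} = \left(j + Y\right) + j = \left(Y + j\right) + j = Y + 2 j$)
$Q L{\left(I{\left(-5,-4 \right)},q \right)} = - 35 \left(-4 + 2 \left(-64\right)\right) = - 35 \left(-4 - 128\right) = \left(-35\right) \left(-132\right) = 4620$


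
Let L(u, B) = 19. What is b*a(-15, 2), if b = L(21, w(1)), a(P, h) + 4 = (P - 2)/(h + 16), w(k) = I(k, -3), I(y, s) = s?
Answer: -1691/18 ≈ -93.944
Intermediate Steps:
w(k) = -3
a(P, h) = -4 + (-2 + P)/(16 + h) (a(P, h) = -4 + (P - 2)/(h + 16) = -4 + (-2 + P)/(16 + h))
b = 19
b*a(-15, 2) = 19*((-66 - 15 - 4*2)/(16 + 2)) = 19*((-66 - 15 - 8)/18) = 19*((1/18)*(-89)) = 19*(-89/18) = -1691/18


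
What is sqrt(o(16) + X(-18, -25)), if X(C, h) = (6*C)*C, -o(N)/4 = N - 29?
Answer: 2*sqrt(499) ≈ 44.677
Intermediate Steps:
o(N) = 116 - 4*N (o(N) = -4*(N - 29) = -4*(-29 + N) = 116 - 4*N)
X(C, h) = 6*C**2
sqrt(o(16) + X(-18, -25)) = sqrt((116 - 4*16) + 6*(-18)**2) = sqrt((116 - 64) + 6*324) = sqrt(52 + 1944) = sqrt(1996) = 2*sqrt(499)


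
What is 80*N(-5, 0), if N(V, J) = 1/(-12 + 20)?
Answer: 10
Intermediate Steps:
N(V, J) = ⅛ (N(V, J) = 1/8 = ⅛)
80*N(-5, 0) = 80*(⅛) = 10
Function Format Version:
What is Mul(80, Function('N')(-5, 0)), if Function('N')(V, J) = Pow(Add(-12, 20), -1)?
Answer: 10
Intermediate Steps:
Function('N')(V, J) = Rational(1, 8) (Function('N')(V, J) = Pow(8, -1) = Rational(1, 8))
Mul(80, Function('N')(-5, 0)) = Mul(80, Rational(1, 8)) = 10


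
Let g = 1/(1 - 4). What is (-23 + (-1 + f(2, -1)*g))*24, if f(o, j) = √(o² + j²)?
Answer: -576 - 8*√5 ≈ -593.89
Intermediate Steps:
f(o, j) = √(j² + o²)
g = -⅓ (g = 1/(-3) = -⅓ ≈ -0.33333)
(-23 + (-1 + f(2, -1)*g))*24 = (-23 + (-1 + √((-1)² + 2²)*(-⅓)))*24 = (-23 + (-1 + √(1 + 4)*(-⅓)))*24 = (-23 + (-1 + √5*(-⅓)))*24 = (-23 + (-1 - √5/3))*24 = (-24 - √5/3)*24 = -576 - 8*√5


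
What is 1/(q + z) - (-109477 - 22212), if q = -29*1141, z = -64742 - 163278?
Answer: 34385183100/261109 ≈ 1.3169e+5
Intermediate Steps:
z = -228020
q = -33089
1/(q + z) - (-109477 - 22212) = 1/(-33089 - 228020) - (-109477 - 22212) = 1/(-261109) - 1*(-131689) = -1/261109 + 131689 = 34385183100/261109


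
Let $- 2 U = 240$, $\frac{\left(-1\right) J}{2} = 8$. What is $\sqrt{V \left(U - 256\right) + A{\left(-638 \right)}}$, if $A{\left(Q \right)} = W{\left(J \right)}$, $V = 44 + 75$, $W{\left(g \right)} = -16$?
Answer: $2 i \sqrt{11190} \approx 211.57 i$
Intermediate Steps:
$J = -16$ ($J = \left(-2\right) 8 = -16$)
$U = -120$ ($U = \left(- \frac{1}{2}\right) 240 = -120$)
$V = 119$
$A{\left(Q \right)} = -16$
$\sqrt{V \left(U - 256\right) + A{\left(-638 \right)}} = \sqrt{119 \left(-120 - 256\right) - 16} = \sqrt{119 \left(-376\right) - 16} = \sqrt{-44744 - 16} = \sqrt{-44760} = 2 i \sqrt{11190}$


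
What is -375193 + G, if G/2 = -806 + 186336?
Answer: -4133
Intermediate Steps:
G = 371060 (G = 2*(-806 + 186336) = 2*185530 = 371060)
-375193 + G = -375193 + 371060 = -4133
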